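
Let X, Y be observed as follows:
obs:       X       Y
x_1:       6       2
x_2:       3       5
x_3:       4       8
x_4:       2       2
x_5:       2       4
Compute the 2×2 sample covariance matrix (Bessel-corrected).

Step 1 — column means:
  mean(X) = (6 + 3 + 4 + 2 + 2) / 5 = 17/5 = 3.4
  mean(Y) = (2 + 5 + 8 + 2 + 4) / 5 = 21/5 = 4.2

Step 2 — sample covariance S[i,j] = (1/(n-1)) · Σ_k (x_{k,i} - mean_i) · (x_{k,j} - mean_j), with n-1 = 4.
  S[X,X] = ((2.6)·(2.6) + (-0.4)·(-0.4) + (0.6)·(0.6) + (-1.4)·(-1.4) + (-1.4)·(-1.4)) / 4 = 11.2/4 = 2.8
  S[X,Y] = ((2.6)·(-2.2) + (-0.4)·(0.8) + (0.6)·(3.8) + (-1.4)·(-2.2) + (-1.4)·(-0.2)) / 4 = -0.4/4 = -0.1
  S[Y,Y] = ((-2.2)·(-2.2) + (0.8)·(0.8) + (3.8)·(3.8) + (-2.2)·(-2.2) + (-0.2)·(-0.2)) / 4 = 24.8/4 = 6.2

S is symmetric (S[j,i] = S[i,j]). Assembling:

S = [[2.8, -0.1],
 [-0.1, 6.2]]


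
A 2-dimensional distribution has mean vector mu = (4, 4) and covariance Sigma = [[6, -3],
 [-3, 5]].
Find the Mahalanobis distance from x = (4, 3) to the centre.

Step 1 — centre the observation: (x - mu) = (0, -1).

Step 2 — invert Sigma. det(Sigma) = 6·5 - (-3)² = 21.
  Sigma^{-1} = (1/det) · [[d, -b], [-b, a]] = [[0.2381, 0.1429],
 [0.1429, 0.2857]].

Step 3 — form the quadratic (x - mu)^T · Sigma^{-1} · (x - mu):
  Sigma^{-1} · (x - mu) = (-0.1429, -0.2857).
  (x - mu)^T · [Sigma^{-1} · (x - mu)] = (0)·(-0.1429) + (-1)·(-0.2857) = 0.2857.

Step 4 — take square root: d = √(0.2857) ≈ 0.5345.

d(x, mu) = √(0.2857) ≈ 0.5345


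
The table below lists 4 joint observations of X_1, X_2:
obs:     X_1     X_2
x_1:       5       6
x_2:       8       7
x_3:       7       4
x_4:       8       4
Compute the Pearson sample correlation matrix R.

Step 1 — column means:
  mean(X_1) = (5 + 8 + 7 + 8) / 4 = 28/4 = 7
  mean(X_2) = (6 + 7 + 4 + 4) / 4 = 21/4 = 5.25

Step 2 — sample variances and covariances s[i,j] = (1/(n-1)) · Σ_k (x_{k,i} - mean_i) · (x_{k,j} - mean_j), with n-1 = 3:
  s[X_1,X_1] = ((-2)·(-2) + (1)·(1) + (0)·(0) + (1)·(1)) / 3 = 6/3 = 2
  s[X_1,X_2] = ((-2)·(0.75) + (1)·(1.75) + (0)·(-1.25) + (1)·(-1.25)) / 3 = -1/3 = -0.3333
  s[X_2,X_2] = ((0.75)·(0.75) + (1.75)·(1.75) + (-1.25)·(-1.25) + (-1.25)·(-1.25)) / 3 = 6.75/3 = 2.25
  Sample standard deviations s_i = √(s[i,i]):
  s(X_1) = √(2) = 1.4142
  s(X_2) = √(2.25) = 1.5

Step 3 — r_{ij} = s_{ij} / (s_i · s_j):
  r[X_1,X_1] = 1 (diagonal).
  r[X_1,X_2] = -0.3333 / (1.4142 · 1.5) = -0.3333 / 2.1213 = -0.1571
  r[X_2,X_2] = 1 (diagonal).

R is symmetric with unit diagonal. Assembling:

R = [[1, -0.1571],
 [-0.1571, 1]]


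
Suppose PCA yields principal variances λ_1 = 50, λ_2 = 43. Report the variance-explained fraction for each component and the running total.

Step 1 — total variance = trace(Sigma) = Σ λ_i = 50 + 43 = 93.

Step 2 — fraction explained by component i = λ_i / Σ λ:
  PC1: 50/93 = 0.5376
  PC2: 43/93 = 0.4624

Step 3 — cumulative fraction after k components = (λ_1 + ... + λ_k) / Σ λ:
  k = 1: 50/93 = 0.5376
  k = 2: (50 + 43)/93 = 93/93 = 1

Summary (fraction, with percent):

explained: PC1 0.5376 (53.76%), PC2 0.4624 (46.24%);  cumulative: 0.5376, 1


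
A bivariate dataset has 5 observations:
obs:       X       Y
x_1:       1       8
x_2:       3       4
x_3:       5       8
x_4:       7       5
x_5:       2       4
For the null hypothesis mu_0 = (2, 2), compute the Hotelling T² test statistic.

Step 1 — sample mean vector:
  mean(X) = (1 + 3 + 5 + 7 + 2) / 5 = 18/5 = 3.6
  mean(Y) = (8 + 4 + 8 + 5 + 4) / 5 = 29/5 = 5.8
  x̄ = (3.6, 5.8),  deviation x̄ - mu_0 = (3.6, 5.8) - (2, 2) = (1.6, 3.8).

Step 2 — sample covariance matrix, S[i,j] = (1/(n-1)) · Σ_k (x_{k,i} - mean_i) · (x_{k,j} - mean_j), divisor n-1 = 4:
  S[X,X] = ((-2.6)·(-2.6) + (-0.6)·(-0.6) + (1.4)·(1.4) + (3.4)·(3.4) + (-1.6)·(-1.6)) / 4 = 23.2/4 = 5.8
  S[X,Y] = ((-2.6)·(2.2) + (-0.6)·(-1.8) + (1.4)·(2.2) + (3.4)·(-0.8) + (-1.6)·(-1.8)) / 4 = -1.4/4 = -0.35
  S[Y,Y] = ((2.2)·(2.2) + (-1.8)·(-1.8) + (2.2)·(2.2) + (-0.8)·(-0.8) + (-1.8)·(-1.8)) / 4 = 16.8/4 = 4.2
  S = [[5.8, -0.35],
 [-0.35, 4.2]].

Step 3 — invert S. det(S) = 5.8·4.2 - (-0.35)² = 24.2375.
  S^{-1} = (1/det) · [[d, -b], [-b, a]] = [[0.1733, 0.0144],
 [0.0144, 0.2393]].

Step 4 — quadratic form (x̄ - mu_0)^T · S^{-1} · (x̄ - mu_0):
  S^{-1} · (x̄ - mu_0) = (0.3321, 0.9324),
  (x̄ - mu_0)^T · [...] = (1.6)·(0.3321) + (3.8)·(0.9324) = 4.0747.

Step 5 — scale by n: T² = 5 · 4.0747 = 20.3734.

T² ≈ 20.3734


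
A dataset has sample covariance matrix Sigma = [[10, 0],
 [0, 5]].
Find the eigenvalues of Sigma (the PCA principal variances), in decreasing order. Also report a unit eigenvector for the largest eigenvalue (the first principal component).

Step 1 — characteristic polynomial of 2×2 Sigma:
  det(Sigma - λI) = λ² - trace · λ + det = 0.
  trace = 10 + 5 = 15, det = 10·5 - (0)² = 50.
Step 2 — discriminant:
  Δ = trace² - 4·det = 225 - 200 = 25.
Step 3 — eigenvalues:
  λ = (trace ± √Δ)/2 = (15 ± 5)/2,
  λ_1 = 10,  λ_2 = 5.

Step 4 — unit eigenvector for λ_1: Sigma is diagonal, so its eigenvectors are the coordinate axes. λ_1 = 10 is the diagonal entry on the first coordinate axis, hence
  v_1 = (1, 0) (||v_1|| = 1).

λ_1 = 10,  λ_2 = 5;  v_1 ≈ (1, 0)


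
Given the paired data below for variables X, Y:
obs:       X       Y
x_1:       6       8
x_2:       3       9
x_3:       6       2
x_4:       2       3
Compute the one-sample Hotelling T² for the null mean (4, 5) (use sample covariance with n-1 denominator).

Step 1 — sample mean vector:
  mean(X) = (6 + 3 + 6 + 2) / 4 = 17/4 = 4.25
  mean(Y) = (8 + 9 + 2 + 3) / 4 = 22/4 = 5.5
  x̄ = (4.25, 5.5),  deviation x̄ - mu_0 = (4.25, 5.5) - (4, 5) = (0.25, 0.5).

Step 2 — sample covariance matrix, S[i,j] = (1/(n-1)) · Σ_k (x_{k,i} - mean_i) · (x_{k,j} - mean_j), divisor n-1 = 3:
  S[X,X] = ((1.75)·(1.75) + (-1.25)·(-1.25) + (1.75)·(1.75) + (-2.25)·(-2.25)) / 3 = 12.75/3 = 4.25
  S[X,Y] = ((1.75)·(2.5) + (-1.25)·(3.5) + (1.75)·(-3.5) + (-2.25)·(-2.5)) / 3 = -0.5/3 = -0.1667
  S[Y,Y] = ((2.5)·(2.5) + (3.5)·(3.5) + (-3.5)·(-3.5) + (-2.5)·(-2.5)) / 3 = 37/3 = 12.3333
  S = [[4.25, -0.1667],
 [-0.1667, 12.3333]].

Step 3 — invert S. det(S) = 4.25·12.3333 - (-0.1667)² = 52.3889.
  S^{-1} = (1/det) · [[d, -b], [-b, a]] = [[0.2354, 0.0032],
 [0.0032, 0.0811]].

Step 4 — quadratic form (x̄ - mu_0)^T · S^{-1} · (x̄ - mu_0):
  S^{-1} · (x̄ - mu_0) = (0.0604, 0.0414),
  (x̄ - mu_0)^T · [...] = (0.25)·(0.0604) + (0.5)·(0.0414) = 0.0358.

Step 5 — scale by n: T² = 4 · 0.0358 = 0.1432.

T² ≈ 0.1432


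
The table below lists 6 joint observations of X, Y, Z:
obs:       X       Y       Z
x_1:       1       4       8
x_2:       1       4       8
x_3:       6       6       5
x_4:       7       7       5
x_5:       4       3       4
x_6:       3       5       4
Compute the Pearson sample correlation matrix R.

Step 1 — column means:
  mean(X) = (1 + 1 + 6 + 7 + 4 + 3) / 6 = 22/6 = 3.6667
  mean(Y) = (4 + 4 + 6 + 7 + 3 + 5) / 6 = 29/6 = 4.8333
  mean(Z) = (8 + 8 + 5 + 5 + 4 + 4) / 6 = 34/6 = 5.6667

Step 2 — sample variances and covariances s[i,j] = (1/(n-1)) · Σ_k (x_{k,i} - mean_i) · (x_{k,j} - mean_j), with n-1 = 5:
  s[X,X] = ((-2.6667)·(-2.6667) + (-2.6667)·(-2.6667) + (2.3333)·(2.3333) + (3.3333)·(3.3333) + (0.3333)·(0.3333) + (-0.6667)·(-0.6667)) / 5 = 31.3333/5 = 6.2667
  s[X,Y] = ((-2.6667)·(-0.8333) + (-2.6667)·(-0.8333) + (2.3333)·(1.1667) + (3.3333)·(2.1667) + (0.3333)·(-1.8333) + (-0.6667)·(0.1667)) / 5 = 13.6667/5 = 2.7333
  s[X,Z] = ((-2.6667)·(2.3333) + (-2.6667)·(2.3333) + (2.3333)·(-0.6667) + (3.3333)·(-0.6667) + (0.3333)·(-1.6667) + (-0.6667)·(-1.6667)) / 5 = -15.6667/5 = -3.1333
  s[Y,Y] = ((-0.8333)·(-0.8333) + (-0.8333)·(-0.8333) + (1.1667)·(1.1667) + (2.1667)·(2.1667) + (-1.8333)·(-1.8333) + (0.1667)·(0.1667)) / 5 = 10.8333/5 = 2.1667
  s[Y,Z] = ((-0.8333)·(2.3333) + (-0.8333)·(2.3333) + (1.1667)·(-0.6667) + (2.1667)·(-0.6667) + (-1.8333)·(-1.6667) + (0.1667)·(-1.6667)) / 5 = -3.3333/5 = -0.6667
  s[Z,Z] = ((2.3333)·(2.3333) + (2.3333)·(2.3333) + (-0.6667)·(-0.6667) + (-0.6667)·(-0.6667) + (-1.6667)·(-1.6667) + (-1.6667)·(-1.6667)) / 5 = 17.3333/5 = 3.4667
  Sample standard deviations s_i = √(s[i,i]):
  s(X) = √(6.2667) = 2.5033
  s(Y) = √(2.1667) = 1.472
  s(Z) = √(3.4667) = 1.8619

Step 3 — r_{ij} = s_{ij} / (s_i · s_j):
  r[X,X] = 1 (diagonal).
  r[X,Y] = 2.7333 / (2.5033 · 1.472) = 2.7333 / 3.6848 = 0.7418
  r[X,Z] = -3.1333 / (2.5033 · 1.8619) = -3.1333 / 4.6609 = -0.6723
  r[Y,Y] = 1 (diagonal).
  r[Y,Z] = -0.6667 / (1.472 · 1.8619) = -0.6667 / 2.7406 = -0.2433
  r[Z,Z] = 1 (diagonal).

R is symmetric with unit diagonal. Assembling:

R = [[1, 0.7418, -0.6723],
 [0.7418, 1, -0.2433],
 [-0.6723, -0.2433, 1]]


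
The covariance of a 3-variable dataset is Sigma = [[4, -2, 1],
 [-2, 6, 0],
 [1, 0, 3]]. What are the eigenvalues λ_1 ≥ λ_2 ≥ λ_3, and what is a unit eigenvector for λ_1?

Step 1 — characteristic polynomial p(λ) = det(λI - Sigma) = λ³ - tr·λ² + c_1·λ - det, where tr = trace, c_1 = sum of the principal 2×2 minors, det = det(Sigma):
  tr = 4 + 6 + 3 = 13,
  c_1 = (4·6 - (-2)²) + (4·3 - (1)²) + (6·3 - (0)²) = 20 + 11 + 18 = 49,
  det = 4·(6·3 - (0)²) - (-2)·((-2)·3 - (0)·(1)) + (1)·((-2)·(0) - 6·(1)) = 4·(18) - (-2)·(-6) + (1)·(-6) = 54.
  So p(λ) = λ³ - 13λ² + 49λ - 54.
Step 2 — look for an integer root (rational root theorem: any rational root is an integer divisor of 54). Testing λ = 2:
  p(2) = 8 - 52 + 98 - 54 = 0  ✓
  Dividing out (λ - 2): p(λ) = (λ - 2)(λ² - 11λ + 27).
Step 3 — remaining eigenvalues from the quadratic λ² - 11λ + 27 = 0:
  Δ = 11² - 4·27 = 121 - 108 = 13,  λ = (11 ± √13)/2 = (11 ± 3.6056)/2 ≈ 7.3028 or 3.6972.
  Sorted: λ_1 = 7.3028,  λ_2 = 3.6972,  λ_3 = 2  (check: sum = 13 = tr ✓).

Step 4 — unit eigenvector for λ_1 ≈ 7.3028: v spans the null space of (Sigma - λ_1 I), whose rows are
  r_1 = (-3.3028, -2, 1),  r_2 = (-2, -1.3028, 0),  r_3 = (1, 0, -4.3028).
  v is orthogonal to every row, so take v ∝ r_1 × r_2 = ((-2)·(0) - (1)·(-1.3028), (1)·(-2) - (-3.3028)·(0), (-3.3028)·(-1.3028) - (-2)·(-2)) ≈ (1.3028, -2, 0.3028).
  Let u = (1.3028, -2, 0.3028).
  ||u|| = √((1.3028)² + (-2)² + (0.3028)²) = √(5.7889) ≈ 2.406,  v_1 = u/||u|| ≈ (0.5415, -0.8313, 0.1258) (||v_1|| = 1).

λ_1 = 7.3028,  λ_2 = 3.6972,  λ_3 = 2;  v_1 ≈ (0.5415, -0.8313, 0.1258)


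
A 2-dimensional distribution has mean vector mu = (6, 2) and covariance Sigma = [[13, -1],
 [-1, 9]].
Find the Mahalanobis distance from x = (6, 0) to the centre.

Step 1 — centre the observation: (x - mu) = (0, -2).

Step 2 — invert Sigma. det(Sigma) = 13·9 - (-1)² = 116.
  Sigma^{-1} = (1/det) · [[d, -b], [-b, a]] = [[0.0776, 0.0086],
 [0.0086, 0.1121]].

Step 3 — form the quadratic (x - mu)^T · Sigma^{-1} · (x - mu):
  Sigma^{-1} · (x - mu) = (-0.0172, -0.2241).
  (x - mu)^T · [Sigma^{-1} · (x - mu)] = (0)·(-0.0172) + (-2)·(-0.2241) = 0.4483.

Step 4 — take square root: d = √(0.4483) ≈ 0.6695.

d(x, mu) = √(0.4483) ≈ 0.6695


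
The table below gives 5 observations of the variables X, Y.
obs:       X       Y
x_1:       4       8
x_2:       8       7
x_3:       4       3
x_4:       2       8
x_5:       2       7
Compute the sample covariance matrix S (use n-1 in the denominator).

Step 1 — column means:
  mean(X) = (4 + 8 + 4 + 2 + 2) / 5 = 20/5 = 4
  mean(Y) = (8 + 7 + 3 + 8 + 7) / 5 = 33/5 = 6.6

Step 2 — sample covariance S[i,j] = (1/(n-1)) · Σ_k (x_{k,i} - mean_i) · (x_{k,j} - mean_j), with n-1 = 4.
  S[X,X] = ((0)·(0) + (4)·(4) + (0)·(0) + (-2)·(-2) + (-2)·(-2)) / 4 = 24/4 = 6
  S[X,Y] = ((0)·(1.4) + (4)·(0.4) + (0)·(-3.6) + (-2)·(1.4) + (-2)·(0.4)) / 4 = -2/4 = -0.5
  S[Y,Y] = ((1.4)·(1.4) + (0.4)·(0.4) + (-3.6)·(-3.6) + (1.4)·(1.4) + (0.4)·(0.4)) / 4 = 17.2/4 = 4.3

S is symmetric (S[j,i] = S[i,j]). Assembling:

S = [[6, -0.5],
 [-0.5, 4.3]]


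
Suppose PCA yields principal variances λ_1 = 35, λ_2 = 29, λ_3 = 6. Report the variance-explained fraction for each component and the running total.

Step 1 — total variance = trace(Sigma) = Σ λ_i = 35 + 29 + 6 = 70.

Step 2 — fraction explained by component i = λ_i / Σ λ:
  PC1: 35/70 = 0.5
  PC2: 29/70 = 0.4143
  PC3: 6/70 = 0.0857

Step 3 — cumulative fraction after k components = (λ_1 + ... + λ_k) / Σ λ:
  k = 1: 35/70 = 0.5
  k = 2: (35 + 29)/70 = 64/70 = 0.9143
  k = 3: (35 + 29 + 6)/70 = 70/70 = 1

Summary (fraction, with percent):

explained: PC1 0.5 (50%), PC2 0.4143 (41.43%), PC3 0.0857 (8.57%);  cumulative: 0.5, 0.9143, 1


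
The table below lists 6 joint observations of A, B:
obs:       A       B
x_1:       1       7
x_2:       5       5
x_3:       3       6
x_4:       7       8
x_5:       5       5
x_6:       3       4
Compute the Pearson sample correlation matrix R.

Step 1 — column means:
  mean(A) = (1 + 5 + 3 + 7 + 5 + 3) / 6 = 24/6 = 4
  mean(B) = (7 + 5 + 6 + 8 + 5 + 4) / 6 = 35/6 = 5.8333

Step 2 — sample variances and covariances s[i,j] = (1/(n-1)) · Σ_k (x_{k,i} - mean_i) · (x_{k,j} - mean_j), with n-1 = 5:
  s[A,A] = ((-3)·(-3) + (1)·(1) + (-1)·(-1) + (3)·(3) + (1)·(1) + (-1)·(-1)) / 5 = 22/5 = 4.4
  s[A,B] = ((-3)·(1.1667) + (1)·(-0.8333) + (-1)·(0.1667) + (3)·(2.1667) + (1)·(-0.8333) + (-1)·(-1.8333)) / 5 = 3/5 = 0.6
  s[B,B] = ((1.1667)·(1.1667) + (-0.8333)·(-0.8333) + (0.1667)·(0.1667) + (2.1667)·(2.1667) + (-0.8333)·(-0.8333) + (-1.8333)·(-1.8333)) / 5 = 10.8333/5 = 2.1667
  Sample standard deviations s_i = √(s[i,i]):
  s(A) = √(4.4) = 2.0976
  s(B) = √(2.1667) = 1.472

Step 3 — r_{ij} = s_{ij} / (s_i · s_j):
  r[A,A] = 1 (diagonal).
  r[A,B] = 0.6 / (2.0976 · 1.472) = 0.6 / 3.0876 = 0.1943
  r[B,B] = 1 (diagonal).

R is symmetric with unit diagonal. Assembling:

R = [[1, 0.1943],
 [0.1943, 1]]


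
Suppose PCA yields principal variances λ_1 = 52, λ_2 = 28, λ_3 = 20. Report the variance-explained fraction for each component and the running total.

Step 1 — total variance = trace(Sigma) = Σ λ_i = 52 + 28 + 20 = 100.

Step 2 — fraction explained by component i = λ_i / Σ λ:
  PC1: 52/100 = 0.52
  PC2: 28/100 = 0.28
  PC3: 20/100 = 0.2

Step 3 — cumulative fraction after k components = (λ_1 + ... + λ_k) / Σ λ:
  k = 1: 52/100 = 0.52
  k = 2: (52 + 28)/100 = 80/100 = 0.8
  k = 3: (52 + 28 + 20)/100 = 100/100 = 1

Summary (fraction, with percent):

explained: PC1 0.52 (52%), PC2 0.28 (28%), PC3 0.2 (20%);  cumulative: 0.52, 0.8, 1


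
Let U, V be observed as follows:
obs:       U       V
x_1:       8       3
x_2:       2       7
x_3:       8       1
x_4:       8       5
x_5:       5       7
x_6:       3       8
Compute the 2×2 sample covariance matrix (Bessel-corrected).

Step 1 — column means:
  mean(U) = (8 + 2 + 8 + 8 + 5 + 3) / 6 = 34/6 = 5.6667
  mean(V) = (3 + 7 + 1 + 5 + 7 + 8) / 6 = 31/6 = 5.1667

Step 2 — sample covariance S[i,j] = (1/(n-1)) · Σ_k (x_{k,i} - mean_i) · (x_{k,j} - mean_j), with n-1 = 5.
  S[U,U] = ((2.3333)·(2.3333) + (-3.6667)·(-3.6667) + (2.3333)·(2.3333) + (2.3333)·(2.3333) + (-0.6667)·(-0.6667) + (-2.6667)·(-2.6667)) / 5 = 37.3333/5 = 7.4667
  S[U,V] = ((2.3333)·(-2.1667) + (-3.6667)·(1.8333) + (2.3333)·(-4.1667) + (2.3333)·(-0.1667) + (-0.6667)·(1.8333) + (-2.6667)·(2.8333)) / 5 = -30.6667/5 = -6.1333
  S[V,V] = ((-2.1667)·(-2.1667) + (1.8333)·(1.8333) + (-4.1667)·(-4.1667) + (-0.1667)·(-0.1667) + (1.8333)·(1.8333) + (2.8333)·(2.8333)) / 5 = 36.8333/5 = 7.3667

S is symmetric (S[j,i] = S[i,j]). Assembling:

S = [[7.4667, -6.1333],
 [-6.1333, 7.3667]]


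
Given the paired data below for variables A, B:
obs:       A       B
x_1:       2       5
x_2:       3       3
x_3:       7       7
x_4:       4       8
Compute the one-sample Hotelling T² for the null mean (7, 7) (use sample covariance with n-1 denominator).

Step 1 — sample mean vector:
  mean(A) = (2 + 3 + 7 + 4) / 4 = 16/4 = 4
  mean(B) = (5 + 3 + 7 + 8) / 4 = 23/4 = 5.75
  x̄ = (4, 5.75),  deviation x̄ - mu_0 = (4, 5.75) - (7, 7) = (-3, -1.25).

Step 2 — sample covariance matrix, S[i,j] = (1/(n-1)) · Σ_k (x_{k,i} - mean_i) · (x_{k,j} - mean_j), divisor n-1 = 3:
  S[A,A] = ((-2)·(-2) + (-1)·(-1) + (3)·(3) + (0)·(0)) / 3 = 14/3 = 4.6667
  S[A,B] = ((-2)·(-0.75) + (-1)·(-2.75) + (3)·(1.25) + (0)·(2.25)) / 3 = 8/3 = 2.6667
  S[B,B] = ((-0.75)·(-0.75) + (-2.75)·(-2.75) + (1.25)·(1.25) + (2.25)·(2.25)) / 3 = 14.75/3 = 4.9167
  S = [[4.6667, 2.6667],
 [2.6667, 4.9167]].

Step 3 — invert S. det(S) = 4.6667·4.9167 - (2.6667)² = 15.8333.
  S^{-1} = (1/det) · [[d, -b], [-b, a]] = [[0.3105, -0.1684],
 [-0.1684, 0.2947]].

Step 4 — quadratic form (x̄ - mu_0)^T · S^{-1} · (x̄ - mu_0):
  S^{-1} · (x̄ - mu_0) = (-0.7211, 0.1368),
  (x̄ - mu_0)^T · [...] = (-3)·(-0.7211) + (-1.25)·(0.1368) = 1.9921.

Step 5 — scale by n: T² = 4 · 1.9921 = 7.9684.

T² ≈ 7.9684


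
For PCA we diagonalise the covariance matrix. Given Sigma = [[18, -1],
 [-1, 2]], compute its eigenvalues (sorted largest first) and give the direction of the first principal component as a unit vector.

Step 1 — characteristic polynomial of 2×2 Sigma:
  det(Sigma - λI) = λ² - trace · λ + det = 0.
  trace = 18 + 2 = 20, det = 18·2 - (-1)² = 35.
Step 2 — discriminant:
  Δ = trace² - 4·det = 400 - 140 = 260.
Step 3 — eigenvalues:
  λ = (trace ± √Δ)/2 = (20 ± 16.1245)/2,
  λ_1 = 18.0623,  λ_2 = 1.9377.

Step 4 — unit eigenvector for λ_1: solve (Sigma - λ_1 I)v = 0. First row:
  (18 - 18.0623)·v_x + (-1)·v_y = 0, i.e. (-0.0623)·v_x + (-1)·v_y = 0,
  so v ∝ (b, λ_1 - a) = (-1, 0.0623); multiply by -1 so the first entry is positive: u = (1, -0.0623).
  ||u|| = √((1)² + (-0.0623)²) = √(1.0039) ≈ 1.0019,
  v_1 = u/||u|| ≈ (0.9981, -0.0621) (||v_1|| = 1).

λ_1 = 18.0623,  λ_2 = 1.9377;  v_1 ≈ (0.9981, -0.0621)


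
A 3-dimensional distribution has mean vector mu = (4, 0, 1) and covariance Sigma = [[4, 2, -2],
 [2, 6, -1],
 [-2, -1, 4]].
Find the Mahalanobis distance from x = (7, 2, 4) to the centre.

Step 1 — centre the observation: (x - mu) = (3, 2, 3).

Step 2 — invert Sigma (cofactor / det for 3×3, or solve directly):
  Sigma^{-1} = [[0.3833, -0.1, 0.1667],
 [-0.1, 0.2, 0],
 [0.1667, 0, 0.3333]].

Step 3 — form the quadratic (x - mu)^T · Sigma^{-1} · (x - mu):
  Sigma^{-1} · (x - mu) = (1.45, 0.1, 1.5).
  (x - mu)^T · [Sigma^{-1} · (x - mu)] = (3)·(1.45) + (2)·(0.1) + (3)·(1.5) = 9.05.

Step 4 — take square root: d = √(9.05) ≈ 3.0083.

d(x, mu) = √(9.05) ≈ 3.0083


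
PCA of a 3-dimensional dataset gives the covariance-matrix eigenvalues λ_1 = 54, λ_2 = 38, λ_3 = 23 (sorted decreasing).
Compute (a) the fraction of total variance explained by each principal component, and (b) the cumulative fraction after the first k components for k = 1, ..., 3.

Step 1 — total variance = trace(Sigma) = Σ λ_i = 54 + 38 + 23 = 115.

Step 2 — fraction explained by component i = λ_i / Σ λ:
  PC1: 54/115 = 0.4696
  PC2: 38/115 = 0.3304
  PC3: 23/115 = 0.2

Step 3 — cumulative fraction after k components = (λ_1 + ... + λ_k) / Σ λ:
  k = 1: 54/115 = 0.4696
  k = 2: (54 + 38)/115 = 92/115 = 0.8
  k = 3: (54 + 38 + 23)/115 = 115/115 = 1

Summary (fraction, with percent):

explained: PC1 0.4696 (46.96%), PC2 0.3304 (33.04%), PC3 0.2 (20%);  cumulative: 0.4696, 0.8, 1


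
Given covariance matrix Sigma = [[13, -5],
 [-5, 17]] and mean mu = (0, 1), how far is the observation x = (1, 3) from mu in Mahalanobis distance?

Step 1 — centre the observation: (x - mu) = (1, 2).

Step 2 — invert Sigma. det(Sigma) = 13·17 - (-5)² = 196.
  Sigma^{-1} = (1/det) · [[d, -b], [-b, a]] = [[0.0867, 0.0255],
 [0.0255, 0.0663]].

Step 3 — form the quadratic (x - mu)^T · Sigma^{-1} · (x - mu):
  Sigma^{-1} · (x - mu) = (0.1378, 0.1582).
  (x - mu)^T · [Sigma^{-1} · (x - mu)] = (1)·(0.1378) + (2)·(0.1582) = 0.4541.

Step 4 — take square root: d = √(0.4541) ≈ 0.6739.

d(x, mu) = √(0.4541) ≈ 0.6739


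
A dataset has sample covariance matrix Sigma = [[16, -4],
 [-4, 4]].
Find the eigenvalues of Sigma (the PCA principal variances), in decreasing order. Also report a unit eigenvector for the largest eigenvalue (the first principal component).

Step 1 — characteristic polynomial of 2×2 Sigma:
  det(Sigma - λI) = λ² - trace · λ + det = 0.
  trace = 16 + 4 = 20, det = 16·4 - (-4)² = 48.
Step 2 — discriminant:
  Δ = trace² - 4·det = 400 - 192 = 208.
Step 3 — eigenvalues:
  λ = (trace ± √Δ)/2 = (20 ± 14.4222)/2,
  λ_1 = 17.2111,  λ_2 = 2.7889.

Step 4 — unit eigenvector for λ_1: solve (Sigma - λ_1 I)v = 0. First row:
  (16 - 17.2111)·v_x + (-4)·v_y = 0, i.e. (-1.2111)·v_x + (-4)·v_y = 0,
  so v ∝ (b, λ_1 - a) = (-4, 1.2111); multiply by -1 so the first entry is positive: u = (4, -1.2111).
  ||u|| = √((4)² + (-1.2111)²) = √(17.4668) ≈ 4.1793,
  v_1 = u/||u|| ≈ (0.9571, -0.2898) (||v_1|| = 1).

λ_1 = 17.2111,  λ_2 = 2.7889;  v_1 ≈ (0.9571, -0.2898)


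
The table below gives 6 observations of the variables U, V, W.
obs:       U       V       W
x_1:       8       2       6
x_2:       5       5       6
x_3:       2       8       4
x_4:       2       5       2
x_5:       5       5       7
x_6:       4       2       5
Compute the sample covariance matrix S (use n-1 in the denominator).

Step 1 — column means:
  mean(U) = (8 + 5 + 2 + 2 + 5 + 4) / 6 = 26/6 = 4.3333
  mean(V) = (2 + 5 + 8 + 5 + 5 + 2) / 6 = 27/6 = 4.5
  mean(W) = (6 + 6 + 4 + 2 + 7 + 5) / 6 = 30/6 = 5

Step 2 — sample covariance S[i,j] = (1/(n-1)) · Σ_k (x_{k,i} - mean_i) · (x_{k,j} - mean_j), with n-1 = 5.
  S[U,U] = ((3.6667)·(3.6667) + (0.6667)·(0.6667) + (-2.3333)·(-2.3333) + (-2.3333)·(-2.3333) + (0.6667)·(0.6667) + (-0.3333)·(-0.3333)) / 5 = 25.3333/5 = 5.0667
  S[U,V] = ((3.6667)·(-2.5) + (0.6667)·(0.5) + (-2.3333)·(3.5) + (-2.3333)·(0.5) + (0.6667)·(0.5) + (-0.3333)·(-2.5)) / 5 = -17/5 = -3.4
  S[U,W] = ((3.6667)·(1) + (0.6667)·(1) + (-2.3333)·(-1) + (-2.3333)·(-3) + (0.6667)·(2) + (-0.3333)·(0)) / 5 = 15/5 = 3
  S[V,V] = ((-2.5)·(-2.5) + (0.5)·(0.5) + (3.5)·(3.5) + (0.5)·(0.5) + (0.5)·(0.5) + (-2.5)·(-2.5)) / 5 = 25.5/5 = 5.1
  S[V,W] = ((-2.5)·(1) + (0.5)·(1) + (3.5)·(-1) + (0.5)·(-3) + (0.5)·(2) + (-2.5)·(0)) / 5 = -6/5 = -1.2
  S[W,W] = ((1)·(1) + (1)·(1) + (-1)·(-1) + (-3)·(-3) + (2)·(2) + (0)·(0)) / 5 = 16/5 = 3.2

S is symmetric (S[j,i] = S[i,j]). Assembling:

S = [[5.0667, -3.4, 3],
 [-3.4, 5.1, -1.2],
 [3, -1.2, 3.2]]


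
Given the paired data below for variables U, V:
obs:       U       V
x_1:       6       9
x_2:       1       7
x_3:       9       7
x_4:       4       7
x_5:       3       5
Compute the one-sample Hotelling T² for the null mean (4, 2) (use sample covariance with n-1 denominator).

Step 1 — sample mean vector:
  mean(U) = (6 + 1 + 9 + 4 + 3) / 5 = 23/5 = 4.6
  mean(V) = (9 + 7 + 7 + 7 + 5) / 5 = 35/5 = 7
  x̄ = (4.6, 7),  deviation x̄ - mu_0 = (4.6, 7) - (4, 2) = (0.6, 5).

Step 2 — sample covariance matrix, S[i,j] = (1/(n-1)) · Σ_k (x_{k,i} - mean_i) · (x_{k,j} - mean_j), divisor n-1 = 4:
  S[U,U] = ((1.4)·(1.4) + (-3.6)·(-3.6) + (4.4)·(4.4) + (-0.6)·(-0.6) + (-1.6)·(-1.6)) / 4 = 37.2/4 = 9.3
  S[U,V] = ((1.4)·(2) + (-3.6)·(0) + (4.4)·(0) + (-0.6)·(0) + (-1.6)·(-2)) / 4 = 6/4 = 1.5
  S[V,V] = ((2)·(2) + (0)·(0) + (0)·(0) + (0)·(0) + (-2)·(-2)) / 4 = 8/4 = 2
  S = [[9.3, 1.5],
 [1.5, 2]].

Step 3 — invert S. det(S) = 9.3·2 - (1.5)² = 16.35.
  S^{-1} = (1/det) · [[d, -b], [-b, a]] = [[0.1223, -0.0917],
 [-0.0917, 0.5688]].

Step 4 — quadratic form (x̄ - mu_0)^T · S^{-1} · (x̄ - mu_0):
  S^{-1} · (x̄ - mu_0) = (-0.3853, 2.789),
  (x̄ - mu_0)^T · [...] = (0.6)·(-0.3853) + (5)·(2.789) = 13.7138.

Step 5 — scale by n: T² = 5 · 13.7138 = 68.5688.

T² ≈ 68.5688


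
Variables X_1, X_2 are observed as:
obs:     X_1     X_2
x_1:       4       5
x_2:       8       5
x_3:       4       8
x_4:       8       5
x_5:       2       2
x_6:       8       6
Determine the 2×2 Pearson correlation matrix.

Step 1 — column means:
  mean(X_1) = (4 + 8 + 4 + 8 + 2 + 8) / 6 = 34/6 = 5.6667
  mean(X_2) = (5 + 5 + 8 + 5 + 2 + 6) / 6 = 31/6 = 5.1667

Step 2 — sample variances and covariances s[i,j] = (1/(n-1)) · Σ_k (x_{k,i} - mean_i) · (x_{k,j} - mean_j), with n-1 = 5:
  s[X_1,X_1] = ((-1.6667)·(-1.6667) + (2.3333)·(2.3333) + (-1.6667)·(-1.6667) + (2.3333)·(2.3333) + (-3.6667)·(-3.6667) + (2.3333)·(2.3333)) / 5 = 35.3333/5 = 7.0667
  s[X_1,X_2] = ((-1.6667)·(-0.1667) + (2.3333)·(-0.1667) + (-1.6667)·(2.8333) + (2.3333)·(-0.1667) + (-3.6667)·(-3.1667) + (2.3333)·(0.8333)) / 5 = 8.3333/5 = 1.6667
  s[X_2,X_2] = ((-0.1667)·(-0.1667) + (-0.1667)·(-0.1667) + (2.8333)·(2.8333) + (-0.1667)·(-0.1667) + (-3.1667)·(-3.1667) + (0.8333)·(0.8333)) / 5 = 18.8333/5 = 3.7667
  Sample standard deviations s_i = √(s[i,i]):
  s(X_1) = √(7.0667) = 2.6583
  s(X_2) = √(3.7667) = 1.9408

Step 3 — r_{ij} = s_{ij} / (s_i · s_j):
  r[X_1,X_1] = 1 (diagonal).
  r[X_1,X_2] = 1.6667 / (2.6583 · 1.9408) = 1.6667 / 5.1592 = 0.323
  r[X_2,X_2] = 1 (diagonal).

R is symmetric with unit diagonal. Assembling:

R = [[1, 0.323],
 [0.323, 1]]


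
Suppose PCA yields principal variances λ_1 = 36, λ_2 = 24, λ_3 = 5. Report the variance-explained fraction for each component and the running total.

Step 1 — total variance = trace(Sigma) = Σ λ_i = 36 + 24 + 5 = 65.

Step 2 — fraction explained by component i = λ_i / Σ λ:
  PC1: 36/65 = 0.5538
  PC2: 24/65 = 0.3692
  PC3: 5/65 = 0.0769

Step 3 — cumulative fraction after k components = (λ_1 + ... + λ_k) / Σ λ:
  k = 1: 36/65 = 0.5538
  k = 2: (36 + 24)/65 = 60/65 = 0.9231
  k = 3: (36 + 24 + 5)/65 = 65/65 = 1

Summary (fraction, with percent):

explained: PC1 0.5538 (55.38%), PC2 0.3692 (36.92%), PC3 0.0769 (7.69%);  cumulative: 0.5538, 0.9231, 1


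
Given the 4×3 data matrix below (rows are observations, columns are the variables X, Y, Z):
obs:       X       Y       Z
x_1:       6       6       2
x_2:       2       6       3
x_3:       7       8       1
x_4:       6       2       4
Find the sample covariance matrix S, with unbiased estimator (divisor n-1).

Step 1 — column means:
  mean(X) = (6 + 2 + 7 + 6) / 4 = 21/4 = 5.25
  mean(Y) = (6 + 6 + 8 + 2) / 4 = 22/4 = 5.5
  mean(Z) = (2 + 3 + 1 + 4) / 4 = 10/4 = 2.5

Step 2 — sample covariance S[i,j] = (1/(n-1)) · Σ_k (x_{k,i} - mean_i) · (x_{k,j} - mean_j), with n-1 = 3.
  S[X,X] = ((0.75)·(0.75) + (-3.25)·(-3.25) + (1.75)·(1.75) + (0.75)·(0.75)) / 3 = 14.75/3 = 4.9167
  S[X,Y] = ((0.75)·(0.5) + (-3.25)·(0.5) + (1.75)·(2.5) + (0.75)·(-3.5)) / 3 = 0.5/3 = 0.1667
  S[X,Z] = ((0.75)·(-0.5) + (-3.25)·(0.5) + (1.75)·(-1.5) + (0.75)·(1.5)) / 3 = -3.5/3 = -1.1667
  S[Y,Y] = ((0.5)·(0.5) + (0.5)·(0.5) + (2.5)·(2.5) + (-3.5)·(-3.5)) / 3 = 19/3 = 6.3333
  S[Y,Z] = ((0.5)·(-0.5) + (0.5)·(0.5) + (2.5)·(-1.5) + (-3.5)·(1.5)) / 3 = -9/3 = -3
  S[Z,Z] = ((-0.5)·(-0.5) + (0.5)·(0.5) + (-1.5)·(-1.5) + (1.5)·(1.5)) / 3 = 5/3 = 1.6667

S is symmetric (S[j,i] = S[i,j]). Assembling:

S = [[4.9167, 0.1667, -1.1667],
 [0.1667, 6.3333, -3],
 [-1.1667, -3, 1.6667]]


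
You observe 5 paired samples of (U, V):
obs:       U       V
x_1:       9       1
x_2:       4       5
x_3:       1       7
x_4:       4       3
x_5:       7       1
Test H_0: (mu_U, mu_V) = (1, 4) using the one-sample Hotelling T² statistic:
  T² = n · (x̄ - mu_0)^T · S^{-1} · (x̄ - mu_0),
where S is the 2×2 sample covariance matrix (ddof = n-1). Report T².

Step 1 — sample mean vector:
  mean(U) = (9 + 4 + 1 + 4 + 7) / 5 = 25/5 = 5
  mean(V) = (1 + 5 + 7 + 3 + 1) / 5 = 17/5 = 3.4
  x̄ = (5, 3.4),  deviation x̄ - mu_0 = (5, 3.4) - (1, 4) = (4, -0.6).

Step 2 — sample covariance matrix, S[i,j] = (1/(n-1)) · Σ_k (x_{k,i} - mean_i) · (x_{k,j} - mean_j), divisor n-1 = 4:
  S[U,U] = ((4)·(4) + (-1)·(-1) + (-4)·(-4) + (-1)·(-1) + (2)·(2)) / 4 = 38/4 = 9.5
  S[U,V] = ((4)·(-2.4) + (-1)·(1.6) + (-4)·(3.6) + (-1)·(-0.4) + (2)·(-2.4)) / 4 = -30/4 = -7.5
  S[V,V] = ((-2.4)·(-2.4) + (1.6)·(1.6) + (3.6)·(3.6) + (-0.4)·(-0.4) + (-2.4)·(-2.4)) / 4 = 27.2/4 = 6.8
  S = [[9.5, -7.5],
 [-7.5, 6.8]].

Step 3 — invert S. det(S) = 9.5·6.8 - (-7.5)² = 8.35.
  S^{-1} = (1/det) · [[d, -b], [-b, a]] = [[0.8144, 0.8982],
 [0.8982, 1.1377]].

Step 4 — quadratic form (x̄ - mu_0)^T · S^{-1} · (x̄ - mu_0):
  S^{-1} · (x̄ - mu_0) = (2.7186, 2.9102),
  (x̄ - mu_0)^T · [...] = (4)·(2.7186) + (-0.6)·(2.9102) = 9.1281.

Step 5 — scale by n: T² = 5 · 9.1281 = 45.6407.

T² ≈ 45.6407


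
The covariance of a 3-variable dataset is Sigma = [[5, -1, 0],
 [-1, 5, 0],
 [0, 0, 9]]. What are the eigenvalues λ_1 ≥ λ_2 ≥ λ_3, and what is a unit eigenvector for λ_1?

Step 1 — characteristic polynomial p(λ) = det(λI - Sigma) = λ³ - tr·λ² + c_1·λ - det, where tr = trace, c_1 = sum of the principal 2×2 minors, det = det(Sigma):
  tr = 5 + 5 + 9 = 19,
  c_1 = (5·5 - (-1)²) + (5·9 - (0)²) + (5·9 - (0)²) = 24 + 45 + 45 = 114,
  det = 5·(5·9 - (0)²) - (-1)·((-1)·9 - (0)·(0)) + (0)·((-1)·(0) - 5·(0)) = 5·(45) - (-1)·(-9) + (0)·(0) = 216.
  So p(λ) = λ³ - 19λ² + 114λ - 216.
Step 2 — look for an integer root (rational root theorem: any rational root is an integer divisor of 216). Testing λ = 4:
  p(4) = 64 - 304 + 456 - 216 = 0  ✓
  Dividing out (λ - 4): p(λ) = (λ - 4)(λ² - 15λ + 54).
Step 3 — remaining eigenvalues from the quadratic λ² - 15λ + 54 = 0:
  Δ = 15² - 4·54 = 225 - 216 = 9,  λ = (15 ± √9)/2 = (15 ± 3)/2 = 9 or 6.
  Sorted: λ_1 = 9,  λ_2 = 6,  λ_3 = 4  (check: sum = 19 = tr ✓).

Step 4 — unit eigenvector for λ_1 = 9: v spans the null space of (Sigma - λ_1 I), whose rows are
  r_1 = (-4, -1, 0),  r_2 = (-1, -4, 0),  r_3 = (0, 0, 0).
  v is orthogonal to every row, so take v ∝ r_1 × r_2 = ((-1)·(0) - (0)·(-4), (0)·(-1) - (-4)·(0), (-4)·(-4) - (-1)·(-1)) = (0, 0, 15).
  Rescale (divide by 15): u = (0, 0, 1).
  ||u|| = √((0)² + (0)² + (1)²) = √(1) = 1,  v_1 = u/||u|| ≈ (0, 0, 1) (||v_1|| = 1).

λ_1 = 9,  λ_2 = 6,  λ_3 = 4;  v_1 ≈ (0, 0, 1)


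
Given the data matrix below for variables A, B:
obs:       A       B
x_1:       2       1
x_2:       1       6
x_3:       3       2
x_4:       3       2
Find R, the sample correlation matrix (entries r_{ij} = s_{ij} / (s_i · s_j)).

Step 1 — column means:
  mean(A) = (2 + 1 + 3 + 3) / 4 = 9/4 = 2.25
  mean(B) = (1 + 6 + 2 + 2) / 4 = 11/4 = 2.75

Step 2 — sample variances and covariances s[i,j] = (1/(n-1)) · Σ_k (x_{k,i} - mean_i) · (x_{k,j} - mean_j), with n-1 = 3:
  s[A,A] = ((-0.25)·(-0.25) + (-1.25)·(-1.25) + (0.75)·(0.75) + (0.75)·(0.75)) / 3 = 2.75/3 = 0.9167
  s[A,B] = ((-0.25)·(-1.75) + (-1.25)·(3.25) + (0.75)·(-0.75) + (0.75)·(-0.75)) / 3 = -4.75/3 = -1.5833
  s[B,B] = ((-1.75)·(-1.75) + (3.25)·(3.25) + (-0.75)·(-0.75) + (-0.75)·(-0.75)) / 3 = 14.75/3 = 4.9167
  Sample standard deviations s_i = √(s[i,i]):
  s(A) = √(0.9167) = 0.9574
  s(B) = √(4.9167) = 2.2174

Step 3 — r_{ij} = s_{ij} / (s_i · s_j):
  r[A,A] = 1 (diagonal).
  r[A,B] = -1.5833 / (0.9574 · 2.2174) = -1.5833 / 2.123 = -0.7458
  r[B,B] = 1 (diagonal).

R is symmetric with unit diagonal. Assembling:

R = [[1, -0.7458],
 [-0.7458, 1]]


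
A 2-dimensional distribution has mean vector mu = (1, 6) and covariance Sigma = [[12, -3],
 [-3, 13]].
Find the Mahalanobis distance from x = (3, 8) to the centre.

Step 1 — centre the observation: (x - mu) = (2, 2).

Step 2 — invert Sigma. det(Sigma) = 12·13 - (-3)² = 147.
  Sigma^{-1} = (1/det) · [[d, -b], [-b, a]] = [[0.0884, 0.0204],
 [0.0204, 0.0816]].

Step 3 — form the quadratic (x - mu)^T · Sigma^{-1} · (x - mu):
  Sigma^{-1} · (x - mu) = (0.2177, 0.2041).
  (x - mu)^T · [Sigma^{-1} · (x - mu)] = (2)·(0.2177) + (2)·(0.2041) = 0.8435.

Step 4 — take square root: d = √(0.8435) ≈ 0.9184.

d(x, mu) = √(0.8435) ≈ 0.9184


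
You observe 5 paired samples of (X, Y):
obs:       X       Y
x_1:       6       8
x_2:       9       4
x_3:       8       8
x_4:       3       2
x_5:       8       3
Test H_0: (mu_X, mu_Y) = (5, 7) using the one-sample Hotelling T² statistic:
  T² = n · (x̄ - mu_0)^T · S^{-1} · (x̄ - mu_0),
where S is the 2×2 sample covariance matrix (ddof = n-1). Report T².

Step 1 — sample mean vector:
  mean(X) = (6 + 9 + 8 + 3 + 8) / 5 = 34/5 = 6.8
  mean(Y) = (8 + 4 + 8 + 2 + 3) / 5 = 25/5 = 5
  x̄ = (6.8, 5),  deviation x̄ - mu_0 = (6.8, 5) - (5, 7) = (1.8, -2).

Step 2 — sample covariance matrix, S[i,j] = (1/(n-1)) · Σ_k (x_{k,i} - mean_i) · (x_{k,j} - mean_j), divisor n-1 = 4:
  S[X,X] = ((-0.8)·(-0.8) + (2.2)·(2.2) + (1.2)·(1.2) + (-3.8)·(-3.8) + (1.2)·(1.2)) / 4 = 22.8/4 = 5.7
  S[X,Y] = ((-0.8)·(3) + (2.2)·(-1) + (1.2)·(3) + (-3.8)·(-3) + (1.2)·(-2)) / 4 = 8/4 = 2
  S[Y,Y] = ((3)·(3) + (-1)·(-1) + (3)·(3) + (-3)·(-3) + (-2)·(-2)) / 4 = 32/4 = 8
  S = [[5.7, 2],
 [2, 8]].

Step 3 — invert S. det(S) = 5.7·8 - (2)² = 41.6.
  S^{-1} = (1/det) · [[d, -b], [-b, a]] = [[0.1923, -0.0481],
 [-0.0481, 0.137]].

Step 4 — quadratic form (x̄ - mu_0)^T · S^{-1} · (x̄ - mu_0):
  S^{-1} · (x̄ - mu_0) = (0.4423, -0.3606),
  (x̄ - mu_0)^T · [...] = (1.8)·(0.4423) + (-2)·(-0.3606) = 1.5173.

Step 5 — scale by n: T² = 5 · 1.5173 = 7.5865.

T² ≈ 7.5865


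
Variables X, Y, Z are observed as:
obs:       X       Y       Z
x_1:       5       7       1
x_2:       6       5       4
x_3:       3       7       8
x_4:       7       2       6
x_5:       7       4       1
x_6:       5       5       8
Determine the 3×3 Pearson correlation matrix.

Step 1 — column means:
  mean(X) = (5 + 6 + 3 + 7 + 7 + 5) / 6 = 33/6 = 5.5
  mean(Y) = (7 + 5 + 7 + 2 + 4 + 5) / 6 = 30/6 = 5
  mean(Z) = (1 + 4 + 8 + 6 + 1 + 8) / 6 = 28/6 = 4.6667

Step 2 — sample variances and covariances s[i,j] = (1/(n-1)) · Σ_k (x_{k,i} - mean_i) · (x_{k,j} - mean_j), with n-1 = 5:
  s[X,X] = ((-0.5)·(-0.5) + (0.5)·(0.5) + (-2.5)·(-2.5) + (1.5)·(1.5) + (1.5)·(1.5) + (-0.5)·(-0.5)) / 5 = 11.5/5 = 2.3
  s[X,Y] = ((-0.5)·(2) + (0.5)·(0) + (-2.5)·(2) + (1.5)·(-3) + (1.5)·(-1) + (-0.5)·(0)) / 5 = -12/5 = -2.4
  s[X,Z] = ((-0.5)·(-3.6667) + (0.5)·(-0.6667) + (-2.5)·(3.3333) + (1.5)·(1.3333) + (1.5)·(-3.6667) + (-0.5)·(3.3333)) / 5 = -12/5 = -2.4
  s[Y,Y] = ((2)·(2) + (0)·(0) + (2)·(2) + (-3)·(-3) + (-1)·(-1) + (0)·(0)) / 5 = 18/5 = 3.6
  s[Y,Z] = ((2)·(-3.6667) + (0)·(-0.6667) + (2)·(3.3333) + (-3)·(1.3333) + (-1)·(-3.6667) + (0)·(3.3333)) / 5 = -1/5 = -0.2
  s[Z,Z] = ((-3.6667)·(-3.6667) + (-0.6667)·(-0.6667) + (3.3333)·(3.3333) + (1.3333)·(1.3333) + (-3.6667)·(-3.6667) + (3.3333)·(3.3333)) / 5 = 51.3333/5 = 10.2667
  Sample standard deviations s_i = √(s[i,i]):
  s(X) = √(2.3) = 1.5166
  s(Y) = √(3.6) = 1.8974
  s(Z) = √(10.2667) = 3.2042

Step 3 — r_{ij} = s_{ij} / (s_i · s_j):
  r[X,X] = 1 (diagonal).
  r[X,Y] = -2.4 / (1.5166 · 1.8974) = -2.4 / 2.8775 = -0.8341
  r[X,Z] = -2.4 / (1.5166 · 3.2042) = -2.4 / 4.8594 = -0.4939
  r[Y,Y] = 1 (diagonal).
  r[Y,Z] = -0.2 / (1.8974 · 3.2042) = -0.2 / 6.0795 = -0.0329
  r[Z,Z] = 1 (diagonal).

R is symmetric with unit diagonal. Assembling:

R = [[1, -0.8341, -0.4939],
 [-0.8341, 1, -0.0329],
 [-0.4939, -0.0329, 1]]


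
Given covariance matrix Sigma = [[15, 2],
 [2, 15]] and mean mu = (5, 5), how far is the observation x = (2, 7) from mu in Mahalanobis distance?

Step 1 — centre the observation: (x - mu) = (-3, 2).

Step 2 — invert Sigma. det(Sigma) = 15·15 - (2)² = 221.
  Sigma^{-1} = (1/det) · [[d, -b], [-b, a]] = [[0.0679, -0.009],
 [-0.009, 0.0679]].

Step 3 — form the quadratic (x - mu)^T · Sigma^{-1} · (x - mu):
  Sigma^{-1} · (x - mu) = (-0.2217, 0.1629).
  (x - mu)^T · [Sigma^{-1} · (x - mu)] = (-3)·(-0.2217) + (2)·(0.1629) = 0.991.

Step 4 — take square root: d = √(0.991) ≈ 0.9955.

d(x, mu) = √(0.991) ≈ 0.9955


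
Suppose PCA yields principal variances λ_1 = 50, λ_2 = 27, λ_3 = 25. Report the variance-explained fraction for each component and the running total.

Step 1 — total variance = trace(Sigma) = Σ λ_i = 50 + 27 + 25 = 102.

Step 2 — fraction explained by component i = λ_i / Σ λ:
  PC1: 50/102 = 0.4902
  PC2: 27/102 = 0.2647
  PC3: 25/102 = 0.2451

Step 3 — cumulative fraction after k components = (λ_1 + ... + λ_k) / Σ λ:
  k = 1: 50/102 = 0.4902
  k = 2: (50 + 27)/102 = 77/102 = 0.7549
  k = 3: (50 + 27 + 25)/102 = 102/102 = 1

Summary (fraction, with percent):

explained: PC1 0.4902 (49.02%), PC2 0.2647 (26.47%), PC3 0.2451 (24.51%);  cumulative: 0.4902, 0.7549, 1


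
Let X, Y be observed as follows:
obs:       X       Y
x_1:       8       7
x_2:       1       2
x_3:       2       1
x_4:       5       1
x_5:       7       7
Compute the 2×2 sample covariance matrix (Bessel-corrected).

Step 1 — column means:
  mean(X) = (8 + 1 + 2 + 5 + 7) / 5 = 23/5 = 4.6
  mean(Y) = (7 + 2 + 1 + 1 + 7) / 5 = 18/5 = 3.6

Step 2 — sample covariance S[i,j] = (1/(n-1)) · Σ_k (x_{k,i} - mean_i) · (x_{k,j} - mean_j), with n-1 = 4.
  S[X,X] = ((3.4)·(3.4) + (-3.6)·(-3.6) + (-2.6)·(-2.6) + (0.4)·(0.4) + (2.4)·(2.4)) / 4 = 37.2/4 = 9.3
  S[X,Y] = ((3.4)·(3.4) + (-3.6)·(-1.6) + (-2.6)·(-2.6) + (0.4)·(-2.6) + (2.4)·(3.4)) / 4 = 31.2/4 = 7.8
  S[Y,Y] = ((3.4)·(3.4) + (-1.6)·(-1.6) + (-2.6)·(-2.6) + (-2.6)·(-2.6) + (3.4)·(3.4)) / 4 = 39.2/4 = 9.8

S is symmetric (S[j,i] = S[i,j]). Assembling:

S = [[9.3, 7.8],
 [7.8, 9.8]]


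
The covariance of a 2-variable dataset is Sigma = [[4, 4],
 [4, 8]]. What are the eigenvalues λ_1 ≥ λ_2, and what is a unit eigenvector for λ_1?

Step 1 — characteristic polynomial of 2×2 Sigma:
  det(Sigma - λI) = λ² - trace · λ + det = 0.
  trace = 4 + 8 = 12, det = 4·8 - (4)² = 16.
Step 2 — discriminant:
  Δ = trace² - 4·det = 144 - 64 = 80.
Step 3 — eigenvalues:
  λ = (trace ± √Δ)/2 = (12 ± 8.9443)/2,
  λ_1 = 10.4721,  λ_2 = 1.5279.

Step 4 — unit eigenvector for λ_1: solve (Sigma - λ_1 I)v = 0. First row:
  (4 - 10.4721)·v_x + (4)·v_y = 0, i.e. (-6.4721)·v_x + (4)·v_y = 0,
  so v ∝ (b, λ_1 - a) = (4, 6.4721) = u.
  ||u|| = √((4)² + (6.4721)²) = √(57.8885) ≈ 7.6085,
  v_1 = u/||u|| ≈ (0.5257, 0.8507) (||v_1|| = 1).

λ_1 = 10.4721,  λ_2 = 1.5279;  v_1 ≈ (0.5257, 0.8507)


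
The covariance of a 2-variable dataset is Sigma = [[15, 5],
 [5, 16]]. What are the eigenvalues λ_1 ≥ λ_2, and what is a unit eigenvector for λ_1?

Step 1 — characteristic polynomial of 2×2 Sigma:
  det(Sigma - λI) = λ² - trace · λ + det = 0.
  trace = 15 + 16 = 31, det = 15·16 - (5)² = 215.
Step 2 — discriminant:
  Δ = trace² - 4·det = 961 - 860 = 101.
Step 3 — eigenvalues:
  λ = (trace ± √Δ)/2 = (31 ± 10.0499)/2,
  λ_1 = 20.5249,  λ_2 = 10.4751.

Step 4 — unit eigenvector for λ_1: solve (Sigma - λ_1 I)v = 0. First row:
  (15 - 20.5249)·v_x + (5)·v_y = 0, i.e. (-5.5249)·v_x + (5)·v_y = 0,
  so v ∝ (b, λ_1 - a) = (5, 5.5249) = u.
  ||u|| = √((5)² + (5.5249)²) = √(55.5249) ≈ 7.4515,
  v_1 = u/||u|| ≈ (0.671, 0.7415) (||v_1|| = 1).

λ_1 = 20.5249,  λ_2 = 10.4751;  v_1 ≈ (0.671, 0.7415)


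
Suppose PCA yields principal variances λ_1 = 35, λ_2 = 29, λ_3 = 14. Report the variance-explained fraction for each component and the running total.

Step 1 — total variance = trace(Sigma) = Σ λ_i = 35 + 29 + 14 = 78.

Step 2 — fraction explained by component i = λ_i / Σ λ:
  PC1: 35/78 = 0.4487
  PC2: 29/78 = 0.3718
  PC3: 14/78 = 0.1795

Step 3 — cumulative fraction after k components = (λ_1 + ... + λ_k) / Σ λ:
  k = 1: 35/78 = 0.4487
  k = 2: (35 + 29)/78 = 64/78 = 0.8205
  k = 3: (35 + 29 + 14)/78 = 78/78 = 1

Summary (fraction, with percent):

explained: PC1 0.4487 (44.87%), PC2 0.3718 (37.18%), PC3 0.1795 (17.95%);  cumulative: 0.4487, 0.8205, 1


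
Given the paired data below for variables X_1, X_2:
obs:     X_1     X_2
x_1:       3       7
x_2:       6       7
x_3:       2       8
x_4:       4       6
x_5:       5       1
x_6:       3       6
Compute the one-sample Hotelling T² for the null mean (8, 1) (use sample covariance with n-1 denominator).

Step 1 — sample mean vector:
  mean(X_1) = (3 + 6 + 2 + 4 + 5 + 3) / 6 = 23/6 = 3.8333
  mean(X_2) = (7 + 7 + 8 + 6 + 1 + 6) / 6 = 35/6 = 5.8333
  x̄ = (3.8333, 5.8333),  deviation x̄ - mu_0 = (3.8333, 5.8333) - (8, 1) = (-4.1667, 4.8333).

Step 2 — sample covariance matrix, S[i,j] = (1/(n-1)) · Σ_k (x_{k,i} - mean_i) · (x_{k,j} - mean_j), divisor n-1 = 5:
  S[X_1,X_1] = ((-0.8333)·(-0.8333) + (2.1667)·(2.1667) + (-1.8333)·(-1.8333) + (0.1667)·(0.1667) + (1.1667)·(1.1667) + (-0.8333)·(-0.8333)) / 5 = 10.8333/5 = 2.1667
  S[X_1,X_2] = ((-0.8333)·(1.1667) + (2.1667)·(1.1667) + (-1.8333)·(2.1667) + (0.1667)·(0.1667) + (1.1667)·(-4.8333) + (-0.8333)·(0.1667)) / 5 = -8.1667/5 = -1.6333
  S[X_2,X_2] = ((1.1667)·(1.1667) + (1.1667)·(1.1667) + (2.1667)·(2.1667) + (0.1667)·(0.1667) + (-4.8333)·(-4.8333) + (0.1667)·(0.1667)) / 5 = 30.8333/5 = 6.1667
  S = [[2.1667, -1.6333],
 [-1.6333, 6.1667]].

Step 3 — invert S. det(S) = 2.1667·6.1667 - (-1.6333)² = 10.6933.
  S^{-1} = (1/det) · [[d, -b], [-b, a]] = [[0.5767, 0.1527],
 [0.1527, 0.2026]].

Step 4 — quadratic form (x̄ - mu_0)^T · S^{-1} · (x̄ - mu_0):
  S^{-1} · (x̄ - mu_0) = (-1.6646, 0.3429),
  (x̄ - mu_0)^T · [...] = (-4.1667)·(-1.6646) + (4.8333)·(0.3429) = 8.5931.

Step 5 — scale by n: T² = 6 · 8.5931 = 51.5586.

T² ≈ 51.5586
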